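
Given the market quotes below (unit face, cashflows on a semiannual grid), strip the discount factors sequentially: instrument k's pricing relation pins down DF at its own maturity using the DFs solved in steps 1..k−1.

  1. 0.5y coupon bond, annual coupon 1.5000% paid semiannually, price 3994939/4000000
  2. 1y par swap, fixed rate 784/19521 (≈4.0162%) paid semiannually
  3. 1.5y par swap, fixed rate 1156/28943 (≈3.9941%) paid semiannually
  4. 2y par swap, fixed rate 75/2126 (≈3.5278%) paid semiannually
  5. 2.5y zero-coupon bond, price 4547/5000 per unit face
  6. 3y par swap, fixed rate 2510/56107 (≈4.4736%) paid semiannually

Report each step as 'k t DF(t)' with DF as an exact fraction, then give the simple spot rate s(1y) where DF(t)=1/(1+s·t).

step 1 [0.5y] bond c/2=3/400: DF=(3994939/4000000 − 3/400·(0))/(1+3/400) = 9913/10000 ≈ 0.991300
step 2 [1y] swap r/2=392/19521: DF=(1 − 392/19521·(0.991300))/(1+392/19521) = 1201/1250 ≈ 0.960800
step 3 [1.5y] swap r/2=578/28943: DF=(1 − 578/28943·(0.991300+0.960800))/(1+578/28943) = 4711/5000 ≈ 0.942200
step 4 [2y] swap r/2=75/4252: DF=(1 − 75/4252·(0.991300+0.960800+0.942200))/(1+75/4252) = 373/400 ≈ 0.932500
step 5 [2.5y] zero: DF = P = 4547/5000 ≈ 0.909400
step 6 [3y] swap r/2=1255/56107: DF=(1 − 1255/56107·(0.991300+0.960800+0.942200+0.932500+0.909400))/(1+1255/56107) = 1749/2000 ≈ 0.874500

1 1/2 9913/10000
2 1 1201/1250
3 3/2 4711/5000
4 2 373/400
5 5/2 4547/5000
6 3 1749/2000
s(1y) = (1/(1201/1250) − 1)/(1) = 49/1201 ≈ 4.0799%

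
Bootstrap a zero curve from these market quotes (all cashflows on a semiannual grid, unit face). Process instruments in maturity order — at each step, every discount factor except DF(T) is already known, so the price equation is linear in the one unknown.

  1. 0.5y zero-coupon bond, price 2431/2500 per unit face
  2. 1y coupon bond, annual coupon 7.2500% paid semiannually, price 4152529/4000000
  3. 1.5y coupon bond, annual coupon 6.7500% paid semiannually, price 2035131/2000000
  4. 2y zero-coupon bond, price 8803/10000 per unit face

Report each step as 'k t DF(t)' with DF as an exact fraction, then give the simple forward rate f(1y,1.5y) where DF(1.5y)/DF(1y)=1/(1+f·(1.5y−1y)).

step 1 [0.5y] zero: DF = P = 2431/2500 ≈ 0.972400
step 2 [1y] bond c/2=29/800: DF=(4152529/4000000 − 29/800·(0.972400))/(1+29/800) = 4839/5000 ≈ 0.967800
step 3 [1.5y] bond c/2=27/800: DF=(2035131/2000000 − 27/800·(0.972400+0.967800))/(1+27/800) = 921/1000 ≈ 0.921000
step 4 [2y] zero: DF = P = 8803/10000 ≈ 0.880300

1 1/2 2431/2500
2 1 4839/5000
3 3/2 921/1000
4 2 8803/10000
f(1y,1.5y) = ((4839/5000)/(921/1000) − 1)/(1/2) = 156/1535 ≈ 10.1629%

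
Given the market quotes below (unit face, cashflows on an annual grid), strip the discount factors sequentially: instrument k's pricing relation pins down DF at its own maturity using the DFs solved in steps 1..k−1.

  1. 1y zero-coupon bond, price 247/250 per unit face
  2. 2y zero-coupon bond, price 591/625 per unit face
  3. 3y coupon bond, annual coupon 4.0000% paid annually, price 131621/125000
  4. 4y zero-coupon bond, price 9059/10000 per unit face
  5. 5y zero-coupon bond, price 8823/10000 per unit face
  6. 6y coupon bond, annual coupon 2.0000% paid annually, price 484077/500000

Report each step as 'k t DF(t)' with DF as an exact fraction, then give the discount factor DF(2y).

1 1 247/250
2 2 591/625
3 3 9381/10000
4 4 9059/10000
5 5 8823/10000
6 6 4289/5000
DF(2y) = 591/625 ≈ 0.945600

step 1 [1y] zero: DF = P = 247/250 ≈ 0.988000
step 2 [2y] zero: DF = P = 591/625 ≈ 0.945600
step 3 [3y] bond c/1=1/25: DF=(131621/125000 − 1/25·(0.988000+0.945600))/(1+1/25) = 9381/10000 ≈ 0.938100
step 4 [4y] zero: DF = P = 9059/10000 ≈ 0.905900
step 5 [5y] zero: DF = P = 8823/10000 ≈ 0.882300
step 6 [6y] bond c/1=1/50: DF=(484077/500000 − 1/50·(0.988000+0.945600+0.938100+0.905900+0.882300))/(1+1/50) = 4289/5000 ≈ 0.857800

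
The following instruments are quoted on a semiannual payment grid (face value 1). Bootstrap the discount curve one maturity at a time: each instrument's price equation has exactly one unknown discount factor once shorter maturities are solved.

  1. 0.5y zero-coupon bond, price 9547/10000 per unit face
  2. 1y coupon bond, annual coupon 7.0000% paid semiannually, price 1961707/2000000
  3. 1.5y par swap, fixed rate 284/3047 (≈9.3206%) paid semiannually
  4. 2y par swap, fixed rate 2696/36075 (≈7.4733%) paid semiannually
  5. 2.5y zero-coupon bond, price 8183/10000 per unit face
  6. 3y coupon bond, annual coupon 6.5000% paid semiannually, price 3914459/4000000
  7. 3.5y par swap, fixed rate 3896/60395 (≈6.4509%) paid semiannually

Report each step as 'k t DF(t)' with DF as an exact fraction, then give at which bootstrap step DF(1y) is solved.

1 1/2 9547/10000
2 1 4577/5000
3 3/2 4361/5000
4 2 2163/2500
5 5/2 8183/10000
6 3 1617/2000
7 7/2 2013/2500
DF(1y) is solved at step 2

step 1 [0.5y] zero: DF = P = 9547/10000 ≈ 0.954700
step 2 [1y] bond c/2=7/200: DF=(1961707/2000000 − 7/200·(0.954700))/(1+7/200) = 4577/5000 ≈ 0.915400
step 3 [1.5y] swap r/2=142/3047: DF=(1 − 142/3047·(0.954700+0.915400))/(1+142/3047) = 4361/5000 ≈ 0.872200
step 4 [2y] swap r/2=1348/36075: DF=(1 − 1348/36075·(0.954700+0.915400+0.872200))/(1+1348/36075) = 2163/2500 ≈ 0.865200
step 5 [2.5y] zero: DF = P = 8183/10000 ≈ 0.818300
step 6 [3y] bond c/2=13/400: DF=(3914459/4000000 − 13/400·(0.954700+0.915400+0.872200+0.865200+0.818300))/(1+13/400) = 1617/2000 ≈ 0.808500
step 7 [3.5y] swap r/2=1948/60395: DF=(1 − 1948/60395·(0.954700+0.915400+0.872200+0.865200+0.818300+0.808500))/(1+1948/60395) = 2013/2500 ≈ 0.805200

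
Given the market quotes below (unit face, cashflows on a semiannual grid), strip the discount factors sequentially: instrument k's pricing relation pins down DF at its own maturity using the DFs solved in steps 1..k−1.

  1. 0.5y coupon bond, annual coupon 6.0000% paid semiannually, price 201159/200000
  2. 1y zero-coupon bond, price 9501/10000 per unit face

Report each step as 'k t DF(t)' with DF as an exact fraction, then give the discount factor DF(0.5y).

step 1 [0.5y] bond c/2=3/100: DF=(201159/200000 − 3/100·(0))/(1+3/100) = 1953/2000 ≈ 0.976500
step 2 [1y] zero: DF = P = 9501/10000 ≈ 0.950100

1 1/2 1953/2000
2 1 9501/10000
DF(0.5y) = 1953/2000 ≈ 0.976500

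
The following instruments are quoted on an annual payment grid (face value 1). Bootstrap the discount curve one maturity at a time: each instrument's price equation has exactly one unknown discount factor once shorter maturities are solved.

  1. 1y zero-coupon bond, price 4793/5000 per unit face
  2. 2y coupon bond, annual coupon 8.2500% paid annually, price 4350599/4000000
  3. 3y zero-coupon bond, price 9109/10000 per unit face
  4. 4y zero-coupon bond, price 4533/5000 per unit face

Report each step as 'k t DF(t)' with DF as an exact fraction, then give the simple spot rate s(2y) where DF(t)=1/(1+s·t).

1 1 4793/5000
2 2 9317/10000
3 3 9109/10000
4 4 4533/5000
s(2y) = (1/(9317/10000) − 1)/(2) = 683/18634 ≈ 3.6653%

step 1 [1y] zero: DF = P = 4793/5000 ≈ 0.958600
step 2 [2y] bond c/1=33/400: DF=(4350599/4000000 − 33/400·(0.958600))/(1+33/400) = 9317/10000 ≈ 0.931700
step 3 [3y] zero: DF = P = 9109/10000 ≈ 0.910900
step 4 [4y] zero: DF = P = 4533/5000 ≈ 0.906600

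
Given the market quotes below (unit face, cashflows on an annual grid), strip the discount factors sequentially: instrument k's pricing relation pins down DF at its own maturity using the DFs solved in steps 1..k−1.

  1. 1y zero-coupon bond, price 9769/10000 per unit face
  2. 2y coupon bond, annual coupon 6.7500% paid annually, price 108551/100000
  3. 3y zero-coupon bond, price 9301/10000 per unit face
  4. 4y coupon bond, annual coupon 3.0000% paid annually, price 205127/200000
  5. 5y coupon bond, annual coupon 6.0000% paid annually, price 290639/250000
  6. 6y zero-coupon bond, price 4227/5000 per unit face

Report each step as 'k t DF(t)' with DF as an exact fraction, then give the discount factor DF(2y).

1 1 9769/10000
2 2 9551/10000
3 3 9301/10000
4 4 2281/2500
5 5 8831/10000
6 6 4227/5000
DF(2y) = 9551/10000 ≈ 0.955100

step 1 [1y] zero: DF = P = 9769/10000 ≈ 0.976900
step 2 [2y] bond c/1=27/400: DF=(108551/100000 − 27/400·(0.976900))/(1+27/400) = 9551/10000 ≈ 0.955100
step 3 [3y] zero: DF = P = 9301/10000 ≈ 0.930100
step 4 [4y] bond c/1=3/100: DF=(205127/200000 − 3/100·(0.976900+0.955100+0.930100))/(1+3/100) = 2281/2500 ≈ 0.912400
step 5 [5y] bond c/1=3/50: DF=(290639/250000 − 3/50·(0.976900+0.955100+0.930100+0.912400))/(1+3/50) = 8831/10000 ≈ 0.883100
step 6 [6y] zero: DF = P = 4227/5000 ≈ 0.845400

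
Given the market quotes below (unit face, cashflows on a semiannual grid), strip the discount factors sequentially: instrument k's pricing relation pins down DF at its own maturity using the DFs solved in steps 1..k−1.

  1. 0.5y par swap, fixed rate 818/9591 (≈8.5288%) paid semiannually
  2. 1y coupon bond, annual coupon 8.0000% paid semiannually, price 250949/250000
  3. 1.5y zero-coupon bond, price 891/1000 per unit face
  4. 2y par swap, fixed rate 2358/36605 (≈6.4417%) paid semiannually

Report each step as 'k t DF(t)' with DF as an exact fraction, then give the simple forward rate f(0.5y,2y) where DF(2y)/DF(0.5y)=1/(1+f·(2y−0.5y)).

1 1/2 9591/10000
2 1 9283/10000
3 3/2 891/1000
4 2 8821/10000
f(0.5y,2y) = ((9591/10000)/(8821/10000) − 1)/(3/2) = 1540/26463 ≈ 5.8194%

step 1 [0.5y] swap r/2=409/9591: DF=(1 − 409/9591·(0))/(1+409/9591) = 9591/10000 ≈ 0.959100
step 2 [1y] bond c/2=1/25: DF=(250949/250000 − 1/25·(0.959100))/(1+1/25) = 9283/10000 ≈ 0.928300
step 3 [1.5y] zero: DF = P = 891/1000 ≈ 0.891000
step 4 [2y] swap r/2=1179/36605: DF=(1 − 1179/36605·(0.959100+0.928300+0.891000))/(1+1179/36605) = 8821/10000 ≈ 0.882100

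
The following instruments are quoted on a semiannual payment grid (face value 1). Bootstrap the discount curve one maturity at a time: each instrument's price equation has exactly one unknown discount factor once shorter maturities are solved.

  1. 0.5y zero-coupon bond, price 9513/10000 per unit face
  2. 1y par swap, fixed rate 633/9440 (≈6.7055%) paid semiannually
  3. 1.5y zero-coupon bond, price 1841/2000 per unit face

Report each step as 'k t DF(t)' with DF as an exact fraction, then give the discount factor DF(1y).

1 1/2 9513/10000
2 1 9367/10000
3 3/2 1841/2000
DF(1y) = 9367/10000 ≈ 0.936700

step 1 [0.5y] zero: DF = P = 9513/10000 ≈ 0.951300
step 2 [1y] swap r/2=633/18880: DF=(1 − 633/18880·(0.951300))/(1+633/18880) = 9367/10000 ≈ 0.936700
step 3 [1.5y] zero: DF = P = 1841/2000 ≈ 0.920500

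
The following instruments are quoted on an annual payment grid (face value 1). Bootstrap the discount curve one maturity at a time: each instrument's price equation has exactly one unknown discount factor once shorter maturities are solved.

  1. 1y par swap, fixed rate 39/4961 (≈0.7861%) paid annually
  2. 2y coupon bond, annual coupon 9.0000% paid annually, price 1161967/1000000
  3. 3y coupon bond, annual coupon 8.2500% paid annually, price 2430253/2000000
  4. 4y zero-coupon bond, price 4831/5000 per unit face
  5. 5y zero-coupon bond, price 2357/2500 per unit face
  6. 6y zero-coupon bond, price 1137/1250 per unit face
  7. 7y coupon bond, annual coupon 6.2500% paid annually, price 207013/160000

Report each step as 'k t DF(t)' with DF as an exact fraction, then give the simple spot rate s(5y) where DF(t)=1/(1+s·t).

step 1 [1y] swap r/1=39/4961: DF=(1 − 39/4961·(0))/(1+39/4961) = 4961/5000 ≈ 0.992200
step 2 [2y] bond c/1=9/100: DF=(1161967/1000000 − 9/100·(0.992200))/(1+9/100) = 9841/10000 ≈ 0.984100
step 3 [3y] bond c/1=33/400: DF=(2430253/2000000 − 33/400·(0.992200+0.984100))/(1+33/400) = 9719/10000 ≈ 0.971900
step 4 [4y] zero: DF = P = 4831/5000 ≈ 0.966200
step 5 [5y] zero: DF = P = 2357/2500 ≈ 0.942800
step 6 [6y] zero: DF = P = 1137/1250 ≈ 0.909600
step 7 [7y] bond c/1=1/16: DF=(207013/160000 − 1/16·(0.992200+0.984100+0.971900+0.966200+0.942800+0.909600))/(1+1/16) = 1757/2000 ≈ 0.878500

1 1 4961/5000
2 2 9841/10000
3 3 9719/10000
4 4 4831/5000
5 5 2357/2500
6 6 1137/1250
7 7 1757/2000
s(5y) = (1/(2357/2500) − 1)/(5) = 143/11785 ≈ 1.2134%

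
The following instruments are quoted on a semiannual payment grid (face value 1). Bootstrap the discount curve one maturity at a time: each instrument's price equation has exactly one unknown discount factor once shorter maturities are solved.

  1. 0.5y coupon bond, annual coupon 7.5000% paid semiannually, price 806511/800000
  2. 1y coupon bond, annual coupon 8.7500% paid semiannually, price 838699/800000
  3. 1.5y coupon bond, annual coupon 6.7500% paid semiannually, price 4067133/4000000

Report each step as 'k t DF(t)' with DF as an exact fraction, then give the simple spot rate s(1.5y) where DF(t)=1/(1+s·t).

1 1/2 9717/10000
2 1 9637/10000
3 3/2 2301/2500
s(1.5y) = (1/(2301/2500) − 1)/(3/2) = 398/6903 ≈ 5.7656%

step 1 [0.5y] bond c/2=3/80: DF=(806511/800000 − 3/80·(0))/(1+3/80) = 9717/10000 ≈ 0.971700
step 2 [1y] bond c/2=7/160: DF=(838699/800000 − 7/160·(0.971700))/(1+7/160) = 9637/10000 ≈ 0.963700
step 3 [1.5y] bond c/2=27/800: DF=(4067133/4000000 − 27/800·(0.971700+0.963700))/(1+27/800) = 2301/2500 ≈ 0.920400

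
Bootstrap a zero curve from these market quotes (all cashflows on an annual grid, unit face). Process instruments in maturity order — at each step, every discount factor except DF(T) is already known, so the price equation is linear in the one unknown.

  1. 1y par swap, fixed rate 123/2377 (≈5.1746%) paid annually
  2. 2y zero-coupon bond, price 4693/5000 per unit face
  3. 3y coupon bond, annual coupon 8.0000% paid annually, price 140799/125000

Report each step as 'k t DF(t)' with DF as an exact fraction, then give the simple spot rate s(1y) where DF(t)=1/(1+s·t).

step 1 [1y] swap r/1=123/2377: DF=(1 − 123/2377·(0))/(1+123/2377) = 2377/2500 ≈ 0.950800
step 2 [2y] zero: DF = P = 4693/5000 ≈ 0.938600
step 3 [3y] bond c/1=2/25: DF=(140799/125000 − 2/25·(0.950800+0.938600))/(1+2/25) = 903/1000 ≈ 0.903000

1 1 2377/2500
2 2 4693/5000
3 3 903/1000
s(1y) = (1/(2377/2500) − 1)/(1) = 123/2377 ≈ 5.1746%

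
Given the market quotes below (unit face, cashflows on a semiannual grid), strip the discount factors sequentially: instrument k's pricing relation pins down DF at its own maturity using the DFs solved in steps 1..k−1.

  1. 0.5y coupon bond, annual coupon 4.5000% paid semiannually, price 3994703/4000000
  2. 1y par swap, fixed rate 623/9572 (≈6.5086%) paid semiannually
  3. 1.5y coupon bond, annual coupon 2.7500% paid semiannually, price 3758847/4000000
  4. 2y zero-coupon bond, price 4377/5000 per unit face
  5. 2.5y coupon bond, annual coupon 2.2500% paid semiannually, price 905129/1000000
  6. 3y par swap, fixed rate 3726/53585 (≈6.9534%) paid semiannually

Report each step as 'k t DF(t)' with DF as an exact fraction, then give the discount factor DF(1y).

step 1 [0.5y] bond c/2=9/400: DF=(3994703/4000000 − 9/400·(0))/(1+9/400) = 9767/10000 ≈ 0.976700
step 2 [1y] swap r/2=623/19144: DF=(1 − 623/19144·(0.976700))/(1+623/19144) = 9377/10000 ≈ 0.937700
step 3 [1.5y] bond c/2=11/800: DF=(3758847/4000000 − 11/800·(0.976700+0.937700))/(1+11/800) = 901/1000 ≈ 0.901000
step 4 [2y] zero: DF = P = 4377/5000 ≈ 0.875400
step 5 [2.5y] bond c/2=9/800: DF=(905129/1000000 − 9/800·(0.976700+0.937700+0.901000+0.875400))/(1+9/800) = 427/500 ≈ 0.854000
step 6 [3y] swap r/2=1863/53585: DF=(1 − 1863/53585·(0.976700+0.937700+0.901000+0.875400+0.854000))/(1+1863/53585) = 8137/10000 ≈ 0.813700

1 1/2 9767/10000
2 1 9377/10000
3 3/2 901/1000
4 2 4377/5000
5 5/2 427/500
6 3 8137/10000
DF(1y) = 9377/10000 ≈ 0.937700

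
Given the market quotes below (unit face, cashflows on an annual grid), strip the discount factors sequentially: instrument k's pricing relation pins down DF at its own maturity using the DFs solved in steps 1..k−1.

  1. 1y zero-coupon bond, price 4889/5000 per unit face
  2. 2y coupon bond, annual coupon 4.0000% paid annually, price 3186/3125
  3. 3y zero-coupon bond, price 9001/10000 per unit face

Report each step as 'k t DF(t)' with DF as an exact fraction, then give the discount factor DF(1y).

1 1 4889/5000
2 2 9427/10000
3 3 9001/10000
DF(1y) = 4889/5000 ≈ 0.977800

step 1 [1y] zero: DF = P = 4889/5000 ≈ 0.977800
step 2 [2y] bond c/1=1/25: DF=(3186/3125 − 1/25·(0.977800))/(1+1/25) = 9427/10000 ≈ 0.942700
step 3 [3y] zero: DF = P = 9001/10000 ≈ 0.900100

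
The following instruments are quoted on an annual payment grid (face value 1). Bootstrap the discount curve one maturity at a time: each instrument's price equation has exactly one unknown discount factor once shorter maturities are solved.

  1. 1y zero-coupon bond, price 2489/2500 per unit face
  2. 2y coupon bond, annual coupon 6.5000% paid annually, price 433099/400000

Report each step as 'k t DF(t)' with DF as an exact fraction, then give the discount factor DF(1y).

1 1 2489/2500
2 2 9559/10000
DF(1y) = 2489/2500 ≈ 0.995600

step 1 [1y] zero: DF = P = 2489/2500 ≈ 0.995600
step 2 [2y] bond c/1=13/200: DF=(433099/400000 − 13/200·(0.995600))/(1+13/200) = 9559/10000 ≈ 0.955900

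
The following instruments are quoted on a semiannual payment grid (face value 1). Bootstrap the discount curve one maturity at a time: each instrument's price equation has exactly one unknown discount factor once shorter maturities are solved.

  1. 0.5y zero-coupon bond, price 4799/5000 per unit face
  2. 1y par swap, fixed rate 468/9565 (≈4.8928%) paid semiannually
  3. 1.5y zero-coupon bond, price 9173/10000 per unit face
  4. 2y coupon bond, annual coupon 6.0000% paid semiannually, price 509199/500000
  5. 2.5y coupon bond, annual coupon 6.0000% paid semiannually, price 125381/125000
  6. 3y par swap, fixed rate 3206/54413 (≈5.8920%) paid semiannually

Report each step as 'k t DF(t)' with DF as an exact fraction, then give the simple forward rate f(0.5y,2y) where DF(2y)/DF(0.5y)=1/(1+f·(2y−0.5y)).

step 1 [0.5y] zero: DF = P = 4799/5000 ≈ 0.959800
step 2 [1y] swap r/2=234/9565: DF=(1 − 234/9565·(0.959800))/(1+234/9565) = 2383/2500 ≈ 0.953200
step 3 [1.5y] zero: DF = P = 9173/10000 ≈ 0.917300
step 4 [2y] bond c/2=3/100: DF=(509199/500000 − 3/100·(0.959800+0.953200+0.917300))/(1+3/100) = 9063/10000 ≈ 0.906300
step 5 [2.5y] bond c/2=3/100: DF=(125381/125000 − 3/100·(0.959800+0.953200+0.917300+0.906300))/(1+3/100) = 173/200 ≈ 0.865000
step 6 [3y] swap r/2=1603/54413: DF=(1 − 1603/54413·(0.959800+0.953200+0.917300+0.906300+0.865000))/(1+1603/54413) = 8397/10000 ≈ 0.839700

1 1/2 4799/5000
2 1 2383/2500
3 3/2 9173/10000
4 2 9063/10000
5 5/2 173/200
6 3 8397/10000
f(0.5y,2y) = ((4799/5000)/(9063/10000) − 1)/(3/2) = 1070/27189 ≈ 3.9354%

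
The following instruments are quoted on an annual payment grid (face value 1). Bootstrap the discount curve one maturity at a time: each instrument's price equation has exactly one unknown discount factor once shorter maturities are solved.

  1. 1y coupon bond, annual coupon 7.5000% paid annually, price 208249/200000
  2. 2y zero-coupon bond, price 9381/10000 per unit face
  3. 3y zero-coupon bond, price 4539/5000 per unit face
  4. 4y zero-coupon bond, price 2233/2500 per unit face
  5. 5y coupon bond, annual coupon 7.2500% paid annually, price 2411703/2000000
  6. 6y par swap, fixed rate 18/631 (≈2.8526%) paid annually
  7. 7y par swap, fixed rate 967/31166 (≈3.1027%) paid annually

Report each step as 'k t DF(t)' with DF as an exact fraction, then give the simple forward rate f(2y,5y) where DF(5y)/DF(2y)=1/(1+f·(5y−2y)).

step 1 [1y] bond c/1=3/40: DF=(208249/200000 − 3/40·(0))/(1+3/40) = 4843/5000 ≈ 0.968600
step 2 [2y] zero: DF = P = 9381/10000 ≈ 0.938100
step 3 [3y] zero: DF = P = 4539/5000 ≈ 0.907800
step 4 [4y] zero: DF = P = 2233/2500 ≈ 0.893200
step 5 [5y] bond c/1=29/400: DF=(2411703/2000000 − 29/400·(0.968600+0.938100+0.907800+0.893200))/(1+29/400) = 8737/10000 ≈ 0.873700
step 6 [6y] swap r/1=18/631: DF=(1 − 18/631·(0.968600+0.938100+0.907800+0.893200+0.873700))/(1+18/631) = 2113/2500 ≈ 0.845200
step 7 [7y] swap r/1=967/31166: DF=(1 − 967/31166·(0.968600+0.938100+0.907800+0.893200+0.873700+0.845200))/(1+967/31166) = 4033/5000 ≈ 0.806600

1 1 4843/5000
2 2 9381/10000
3 3 4539/5000
4 4 2233/2500
5 5 8737/10000
6 6 2113/2500
7 7 4033/5000
f(2y,5y) = ((9381/10000)/(8737/10000) − 1)/(3) = 644/26211 ≈ 2.4570%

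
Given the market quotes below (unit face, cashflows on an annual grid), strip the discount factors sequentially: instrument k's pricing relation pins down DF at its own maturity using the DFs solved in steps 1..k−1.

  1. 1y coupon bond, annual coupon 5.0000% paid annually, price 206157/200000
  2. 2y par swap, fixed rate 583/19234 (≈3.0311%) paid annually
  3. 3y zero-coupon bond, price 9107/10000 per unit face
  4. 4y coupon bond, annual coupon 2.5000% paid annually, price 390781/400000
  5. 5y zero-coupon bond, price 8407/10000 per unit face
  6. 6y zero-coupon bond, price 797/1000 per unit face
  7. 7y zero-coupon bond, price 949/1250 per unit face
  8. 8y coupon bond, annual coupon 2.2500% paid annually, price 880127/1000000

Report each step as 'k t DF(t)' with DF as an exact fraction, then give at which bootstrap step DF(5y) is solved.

1 1 9817/10000
2 2 9417/10000
3 3 9107/10000
4 4 221/250
5 5 8407/10000
6 6 797/1000
7 7 949/1250
8 8 3631/5000
DF(5y) is solved at step 5

step 1 [1y] bond c/1=1/20: DF=(206157/200000 − 1/20·(0))/(1+1/20) = 9817/10000 ≈ 0.981700
step 2 [2y] swap r/1=583/19234: DF=(1 − 583/19234·(0.981700))/(1+583/19234) = 9417/10000 ≈ 0.941700
step 3 [3y] zero: DF = P = 9107/10000 ≈ 0.910700
step 4 [4y] bond c/1=1/40: DF=(390781/400000 − 1/40·(0.981700+0.941700+0.910700))/(1+1/40) = 221/250 ≈ 0.884000
step 5 [5y] zero: DF = P = 8407/10000 ≈ 0.840700
step 6 [6y] zero: DF = P = 797/1000 ≈ 0.797000
step 7 [7y] zero: DF = P = 949/1250 ≈ 0.759200
step 8 [8y] bond c/1=9/400: DF=(880127/1000000 − 9/400·(0.981700+0.941700+0.910700+0.884000+0.840700+0.797000+0.759200))/(1+9/400) = 3631/5000 ≈ 0.726200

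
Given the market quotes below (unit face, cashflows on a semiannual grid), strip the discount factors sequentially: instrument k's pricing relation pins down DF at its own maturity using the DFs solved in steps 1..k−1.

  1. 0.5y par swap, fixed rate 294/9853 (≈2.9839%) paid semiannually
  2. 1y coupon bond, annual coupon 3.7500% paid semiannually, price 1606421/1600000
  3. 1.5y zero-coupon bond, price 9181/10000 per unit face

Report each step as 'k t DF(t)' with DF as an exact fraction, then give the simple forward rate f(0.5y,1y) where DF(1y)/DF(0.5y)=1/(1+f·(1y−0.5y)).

step 1 [0.5y] swap r/2=147/9853: DF=(1 − 147/9853·(0))/(1+147/9853) = 9853/10000 ≈ 0.985300
step 2 [1y] bond c/2=3/160: DF=(1606421/1600000 − 3/160·(0.985300))/(1+3/160) = 4837/5000 ≈ 0.967400
step 3 [1.5y] zero: DF = P = 9181/10000 ≈ 0.918100

1 1/2 9853/10000
2 1 4837/5000
3 3/2 9181/10000
f(0.5y,1y) = ((9853/10000)/(4837/5000) − 1)/(1/2) = 179/4837 ≈ 3.7006%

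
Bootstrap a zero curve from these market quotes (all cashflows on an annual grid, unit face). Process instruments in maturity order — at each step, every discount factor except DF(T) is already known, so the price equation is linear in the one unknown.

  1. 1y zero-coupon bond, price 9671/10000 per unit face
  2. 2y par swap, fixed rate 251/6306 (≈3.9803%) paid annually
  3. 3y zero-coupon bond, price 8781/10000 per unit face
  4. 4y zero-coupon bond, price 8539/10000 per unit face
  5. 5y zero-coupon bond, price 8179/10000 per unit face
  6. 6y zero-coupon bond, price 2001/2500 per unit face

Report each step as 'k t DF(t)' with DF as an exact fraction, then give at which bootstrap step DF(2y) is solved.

1 1 9671/10000
2 2 9247/10000
3 3 8781/10000
4 4 8539/10000
5 5 8179/10000
6 6 2001/2500
DF(2y) is solved at step 2

step 1 [1y] zero: DF = P = 9671/10000 ≈ 0.967100
step 2 [2y] swap r/1=251/6306: DF=(1 − 251/6306·(0.967100))/(1+251/6306) = 9247/10000 ≈ 0.924700
step 3 [3y] zero: DF = P = 8781/10000 ≈ 0.878100
step 4 [4y] zero: DF = P = 8539/10000 ≈ 0.853900
step 5 [5y] zero: DF = P = 8179/10000 ≈ 0.817900
step 6 [6y] zero: DF = P = 2001/2500 ≈ 0.800400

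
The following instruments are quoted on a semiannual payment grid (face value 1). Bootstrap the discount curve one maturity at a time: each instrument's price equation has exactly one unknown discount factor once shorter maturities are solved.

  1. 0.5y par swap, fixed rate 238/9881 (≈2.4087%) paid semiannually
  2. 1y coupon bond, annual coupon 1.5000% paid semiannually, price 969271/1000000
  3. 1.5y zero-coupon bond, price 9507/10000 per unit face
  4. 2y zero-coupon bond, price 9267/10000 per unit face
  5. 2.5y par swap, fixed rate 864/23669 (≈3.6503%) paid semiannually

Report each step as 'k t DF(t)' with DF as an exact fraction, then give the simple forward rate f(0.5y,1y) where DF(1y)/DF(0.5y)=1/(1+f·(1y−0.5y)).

step 1 [0.5y] swap r/2=119/9881: DF=(1 − 119/9881·(0))/(1+119/9881) = 9881/10000 ≈ 0.988100
step 2 [1y] bond c/2=3/400: DF=(969271/1000000 − 3/400·(0.988100))/(1+3/400) = 9547/10000 ≈ 0.954700
step 3 [1.5y] zero: DF = P = 9507/10000 ≈ 0.950700
step 4 [2y] zero: DF = P = 9267/10000 ≈ 0.926700
step 5 [2.5y] swap r/2=432/23669: DF=(1 − 432/23669·(0.988100+0.954700+0.950700+0.926700))/(1+432/23669) = 571/625 ≈ 0.913600

1 1/2 9881/10000
2 1 9547/10000
3 3/2 9507/10000
4 2 9267/10000
5 5/2 571/625
f(0.5y,1y) = ((9881/10000)/(9547/10000) − 1)/(1/2) = 668/9547 ≈ 6.9970%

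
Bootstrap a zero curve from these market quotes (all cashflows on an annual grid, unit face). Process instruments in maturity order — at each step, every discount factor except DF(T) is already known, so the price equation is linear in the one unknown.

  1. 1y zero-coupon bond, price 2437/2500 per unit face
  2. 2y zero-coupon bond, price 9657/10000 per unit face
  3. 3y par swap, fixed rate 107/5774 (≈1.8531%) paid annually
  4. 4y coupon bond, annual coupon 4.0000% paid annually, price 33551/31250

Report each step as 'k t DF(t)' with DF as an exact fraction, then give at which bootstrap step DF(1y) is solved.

step 1 [1y] zero: DF = P = 2437/2500 ≈ 0.974800
step 2 [2y] zero: DF = P = 9657/10000 ≈ 0.965700
step 3 [3y] swap r/1=107/5774: DF=(1 − 107/5774·(0.974800+0.965700))/(1+107/5774) = 1893/2000 ≈ 0.946500
step 4 [4y] bond c/1=1/25: DF=(33551/31250 − 1/25·(0.974800+0.965700+0.946500))/(1+1/25) = 9213/10000 ≈ 0.921300

1 1 2437/2500
2 2 9657/10000
3 3 1893/2000
4 4 9213/10000
DF(1y) is solved at step 1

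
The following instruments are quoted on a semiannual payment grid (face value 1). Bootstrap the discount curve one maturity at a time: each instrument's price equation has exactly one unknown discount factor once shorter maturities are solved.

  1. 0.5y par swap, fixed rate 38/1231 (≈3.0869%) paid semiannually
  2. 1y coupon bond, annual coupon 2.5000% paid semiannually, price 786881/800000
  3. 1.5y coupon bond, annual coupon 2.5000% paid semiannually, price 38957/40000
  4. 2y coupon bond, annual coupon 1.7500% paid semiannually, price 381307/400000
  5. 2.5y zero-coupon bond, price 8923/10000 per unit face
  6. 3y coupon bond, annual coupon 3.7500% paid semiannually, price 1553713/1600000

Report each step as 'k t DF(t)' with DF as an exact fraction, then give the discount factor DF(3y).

step 1 [0.5y] swap r/2=19/1231: DF=(1 − 19/1231·(0))/(1+19/1231) = 1231/1250 ≈ 0.984800
step 2 [1y] bond c/2=1/80: DF=(786881/800000 − 1/80·(0.984800))/(1+1/80) = 9593/10000 ≈ 0.959300
step 3 [1.5y] bond c/2=1/80: DF=(38957/40000 − 1/80·(0.984800+0.959300))/(1+1/80) = 9379/10000 ≈ 0.937900
step 4 [2y] bond c/2=7/800: DF=(381307/400000 − 7/800·(0.984800+0.959300+0.937900))/(1+7/800) = 23/25 ≈ 0.920000
step 5 [2.5y] zero: DF = P = 8923/10000 ≈ 0.892300
step 6 [3y] bond c/2=3/160: DF=(1553713/1600000 − 3/160·(0.984800+0.959300+0.937900+0.920000+0.892300))/(1+3/160) = 2167/2500 ≈ 0.866800

1 1/2 1231/1250
2 1 9593/10000
3 3/2 9379/10000
4 2 23/25
5 5/2 8923/10000
6 3 2167/2500
DF(3y) = 2167/2500 ≈ 0.866800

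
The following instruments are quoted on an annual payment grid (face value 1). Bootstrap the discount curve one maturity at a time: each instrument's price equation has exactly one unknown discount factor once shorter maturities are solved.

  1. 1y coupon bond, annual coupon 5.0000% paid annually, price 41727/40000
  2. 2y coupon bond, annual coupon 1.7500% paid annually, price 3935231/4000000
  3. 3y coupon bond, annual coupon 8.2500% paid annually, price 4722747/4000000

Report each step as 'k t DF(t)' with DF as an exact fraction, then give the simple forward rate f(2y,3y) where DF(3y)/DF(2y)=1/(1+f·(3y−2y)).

step 1 [1y] bond c/1=1/20: DF=(41727/40000 − 1/20·(0))/(1+1/20) = 1987/2000 ≈ 0.993500
step 2 [2y] bond c/1=7/400: DF=(3935231/4000000 − 7/400·(0.993500))/(1+7/400) = 4749/5000 ≈ 0.949800
step 3 [3y] bond c/1=33/400: DF=(4722747/4000000 − 33/400·(0.993500+0.949800))/(1+33/400) = 4713/5000 ≈ 0.942600

1 1 1987/2000
2 2 4749/5000
3 3 4713/5000
f(2y,3y) = ((4749/5000)/(4713/5000) − 1)/(1) = 12/1571 ≈ 0.7638%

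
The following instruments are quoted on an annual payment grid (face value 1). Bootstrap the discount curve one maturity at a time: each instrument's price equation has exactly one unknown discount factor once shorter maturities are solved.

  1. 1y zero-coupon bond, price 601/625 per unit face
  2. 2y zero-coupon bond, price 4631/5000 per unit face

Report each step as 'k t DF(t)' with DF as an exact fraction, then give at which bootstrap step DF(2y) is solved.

step 1 [1y] zero: DF = P = 601/625 ≈ 0.961600
step 2 [2y] zero: DF = P = 4631/5000 ≈ 0.926200

1 1 601/625
2 2 4631/5000
DF(2y) is solved at step 2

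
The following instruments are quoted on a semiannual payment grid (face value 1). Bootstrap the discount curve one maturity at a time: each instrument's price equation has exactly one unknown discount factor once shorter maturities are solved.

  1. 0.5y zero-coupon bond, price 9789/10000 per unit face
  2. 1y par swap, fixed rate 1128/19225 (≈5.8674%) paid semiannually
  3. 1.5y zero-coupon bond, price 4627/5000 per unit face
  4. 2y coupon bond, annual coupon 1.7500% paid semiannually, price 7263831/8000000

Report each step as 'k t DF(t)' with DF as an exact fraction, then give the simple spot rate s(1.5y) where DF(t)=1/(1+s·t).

1 1/2 9789/10000
2 1 2359/2500
3 3/2 4627/5000
4 2 4377/5000
s(1.5y) = (1/(4627/5000) − 1)/(3/2) = 746/13881 ≈ 5.3743%

step 1 [0.5y] zero: DF = P = 9789/10000 ≈ 0.978900
step 2 [1y] swap r/2=564/19225: DF=(1 − 564/19225·(0.978900))/(1+564/19225) = 2359/2500 ≈ 0.943600
step 3 [1.5y] zero: DF = P = 4627/5000 ≈ 0.925400
step 4 [2y] bond c/2=7/800: DF=(7263831/8000000 − 7/800·(0.978900+0.943600+0.925400))/(1+7/800) = 4377/5000 ≈ 0.875400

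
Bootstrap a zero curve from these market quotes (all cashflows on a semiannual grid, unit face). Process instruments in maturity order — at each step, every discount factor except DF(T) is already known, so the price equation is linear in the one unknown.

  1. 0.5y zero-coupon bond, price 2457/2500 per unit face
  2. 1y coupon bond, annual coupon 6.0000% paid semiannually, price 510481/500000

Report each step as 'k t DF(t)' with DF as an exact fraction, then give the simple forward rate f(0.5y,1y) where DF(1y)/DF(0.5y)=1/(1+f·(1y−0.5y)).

step 1 [0.5y] zero: DF = P = 2457/2500 ≈ 0.982800
step 2 [1y] bond c/2=3/100: DF=(510481/500000 − 3/100·(0.982800))/(1+3/100) = 4813/5000 ≈ 0.962600

1 1/2 2457/2500
2 1 4813/5000
f(0.5y,1y) = ((2457/2500)/(4813/5000) − 1)/(1/2) = 202/4813 ≈ 4.1970%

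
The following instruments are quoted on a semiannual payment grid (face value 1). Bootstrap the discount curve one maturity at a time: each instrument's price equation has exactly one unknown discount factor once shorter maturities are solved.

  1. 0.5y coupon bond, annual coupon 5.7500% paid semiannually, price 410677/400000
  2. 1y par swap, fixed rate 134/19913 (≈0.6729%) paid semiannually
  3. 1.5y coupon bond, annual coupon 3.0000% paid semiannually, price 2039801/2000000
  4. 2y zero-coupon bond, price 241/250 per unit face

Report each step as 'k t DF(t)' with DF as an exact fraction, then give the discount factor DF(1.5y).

1 1/2 499/500
2 1 9933/10000
3 3/2 4877/5000
4 2 241/250
DF(1.5y) = 4877/5000 ≈ 0.975400

step 1 [0.5y] bond c/2=23/800: DF=(410677/400000 − 23/800·(0))/(1+23/800) = 499/500 ≈ 0.998000
step 2 [1y] swap r/2=67/19913: DF=(1 − 67/19913·(0.998000))/(1+67/19913) = 9933/10000 ≈ 0.993300
step 3 [1.5y] bond c/2=3/200: DF=(2039801/2000000 − 3/200·(0.998000+0.993300))/(1+3/200) = 4877/5000 ≈ 0.975400
step 4 [2y] zero: DF = P = 241/250 ≈ 0.964000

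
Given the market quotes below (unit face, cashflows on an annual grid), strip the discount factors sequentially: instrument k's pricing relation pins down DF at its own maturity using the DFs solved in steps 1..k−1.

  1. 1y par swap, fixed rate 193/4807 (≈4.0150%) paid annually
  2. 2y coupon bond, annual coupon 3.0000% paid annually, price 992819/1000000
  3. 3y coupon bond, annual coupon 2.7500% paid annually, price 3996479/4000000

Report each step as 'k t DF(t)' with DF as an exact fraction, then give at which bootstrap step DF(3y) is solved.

step 1 [1y] swap r/1=193/4807: DF=(1 − 193/4807·(0))/(1+193/4807) = 4807/5000 ≈ 0.961400
step 2 [2y] bond c/1=3/100: DF=(992819/1000000 − 3/100·(0.961400))/(1+3/100) = 9359/10000 ≈ 0.935900
step 3 [3y] bond c/1=11/400: DF=(3996479/4000000 − 11/400·(0.961400+0.935900))/(1+11/400) = 576/625 ≈ 0.921600

1 1 4807/5000
2 2 9359/10000
3 3 576/625
DF(3y) is solved at step 3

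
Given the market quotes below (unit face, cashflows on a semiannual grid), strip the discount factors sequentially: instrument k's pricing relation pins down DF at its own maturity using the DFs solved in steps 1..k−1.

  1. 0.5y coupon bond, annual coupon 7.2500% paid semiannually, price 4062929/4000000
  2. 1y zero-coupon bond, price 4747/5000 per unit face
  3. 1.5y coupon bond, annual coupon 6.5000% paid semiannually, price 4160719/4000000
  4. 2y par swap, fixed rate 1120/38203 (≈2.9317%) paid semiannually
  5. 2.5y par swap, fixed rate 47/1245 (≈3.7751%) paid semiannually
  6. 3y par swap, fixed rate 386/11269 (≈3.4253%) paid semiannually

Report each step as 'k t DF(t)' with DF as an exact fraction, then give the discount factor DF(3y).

step 1 [0.5y] bond c/2=29/800: DF=(4062929/4000000 − 29/800·(0))/(1+29/800) = 4901/5000 ≈ 0.980200
step 2 [1y] zero: DF = P = 4747/5000 ≈ 0.949400
step 3 [1.5y] bond c/2=13/400: DF=(4160719/4000000 − 13/400·(0.980200+0.949400))/(1+13/400) = 9467/10000 ≈ 0.946700
step 4 [2y] swap r/2=560/38203: DF=(1 − 560/38203·(0.980200+0.949400+0.946700))/(1+560/38203) = 118/125 ≈ 0.944000
step 5 [2.5y] swap r/2=47/2490: DF=(1 − 47/2490·(0.980200+0.949400+0.946700+0.944000))/(1+47/2490) = 9107/10000 ≈ 0.910700
step 6 [3y] swap r/2=193/11269: DF=(1 − 193/11269·(0.980200+0.949400+0.946700+0.944000+0.910700))/(1+193/11269) = 1807/2000 ≈ 0.903500

1 1/2 4901/5000
2 1 4747/5000
3 3/2 9467/10000
4 2 118/125
5 5/2 9107/10000
6 3 1807/2000
DF(3y) = 1807/2000 ≈ 0.903500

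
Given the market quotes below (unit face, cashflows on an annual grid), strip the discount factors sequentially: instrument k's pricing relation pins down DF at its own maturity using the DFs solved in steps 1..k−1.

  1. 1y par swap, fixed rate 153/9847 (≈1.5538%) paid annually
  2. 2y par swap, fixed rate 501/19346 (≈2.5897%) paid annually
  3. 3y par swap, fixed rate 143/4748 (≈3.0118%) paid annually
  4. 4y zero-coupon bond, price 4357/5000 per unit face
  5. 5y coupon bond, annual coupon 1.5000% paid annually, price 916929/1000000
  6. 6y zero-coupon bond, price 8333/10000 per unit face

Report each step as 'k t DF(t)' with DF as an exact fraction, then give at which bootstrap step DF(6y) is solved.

step 1 [1y] swap r/1=153/9847: DF=(1 − 153/9847·(0))/(1+153/9847) = 9847/10000 ≈ 0.984700
step 2 [2y] swap r/1=501/19346: DF=(1 − 501/19346·(0.984700))/(1+501/19346) = 9499/10000 ≈ 0.949900
step 3 [3y] swap r/1=143/4748: DF=(1 − 143/4748·(0.984700+0.949900))/(1+143/4748) = 4571/5000 ≈ 0.914200
step 4 [4y] zero: DF = P = 4357/5000 ≈ 0.871400
step 5 [5y] bond c/1=3/200: DF=(916929/1000000 − 3/200·(0.984700+0.949900+0.914200+0.871400))/(1+3/200) = 2121/2500 ≈ 0.848400
step 6 [6y] zero: DF = P = 8333/10000 ≈ 0.833300

1 1 9847/10000
2 2 9499/10000
3 3 4571/5000
4 4 4357/5000
5 5 2121/2500
6 6 8333/10000
DF(6y) is solved at step 6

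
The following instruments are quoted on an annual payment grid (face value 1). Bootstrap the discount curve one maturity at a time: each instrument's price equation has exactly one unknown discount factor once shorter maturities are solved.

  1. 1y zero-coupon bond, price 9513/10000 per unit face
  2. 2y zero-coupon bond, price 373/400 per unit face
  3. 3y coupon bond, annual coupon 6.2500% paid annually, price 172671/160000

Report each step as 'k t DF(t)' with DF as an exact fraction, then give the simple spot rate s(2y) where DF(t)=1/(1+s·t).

step 1 [1y] zero: DF = P = 9513/10000 ≈ 0.951300
step 2 [2y] zero: DF = P = 373/400 ≈ 0.932500
step 3 [3y] bond c/1=1/16: DF=(172671/160000 − 1/16·(0.951300+0.932500))/(1+1/16) = 9049/10000 ≈ 0.904900

1 1 9513/10000
2 2 373/400
3 3 9049/10000
s(2y) = (1/(373/400) − 1)/(2) = 27/746 ≈ 3.6193%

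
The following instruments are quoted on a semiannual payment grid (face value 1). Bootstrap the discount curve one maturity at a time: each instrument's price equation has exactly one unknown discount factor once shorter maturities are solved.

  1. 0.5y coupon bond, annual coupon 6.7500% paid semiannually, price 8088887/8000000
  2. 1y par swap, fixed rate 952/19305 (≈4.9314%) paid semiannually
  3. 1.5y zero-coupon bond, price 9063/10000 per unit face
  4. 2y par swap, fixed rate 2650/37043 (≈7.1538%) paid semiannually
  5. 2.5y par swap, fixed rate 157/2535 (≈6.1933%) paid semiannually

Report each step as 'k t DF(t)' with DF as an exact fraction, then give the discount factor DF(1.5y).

1 1/2 9781/10000
2 1 2381/2500
3 3/2 9063/10000
4 2 347/400
5 5/2 8587/10000
DF(1.5y) = 9063/10000 ≈ 0.906300

step 1 [0.5y] bond c/2=27/800: DF=(8088887/8000000 − 27/800·(0))/(1+27/800) = 9781/10000 ≈ 0.978100
step 2 [1y] swap r/2=476/19305: DF=(1 − 476/19305·(0.978100))/(1+476/19305) = 2381/2500 ≈ 0.952400
step 3 [1.5y] zero: DF = P = 9063/10000 ≈ 0.906300
step 4 [2y] swap r/2=1325/37043: DF=(1 − 1325/37043·(0.978100+0.952400+0.906300))/(1+1325/37043) = 347/400 ≈ 0.867500
step 5 [2.5y] swap r/2=157/5070: DF=(1 − 157/5070·(0.978100+0.952400+0.906300+0.867500))/(1+157/5070) = 8587/10000 ≈ 0.858700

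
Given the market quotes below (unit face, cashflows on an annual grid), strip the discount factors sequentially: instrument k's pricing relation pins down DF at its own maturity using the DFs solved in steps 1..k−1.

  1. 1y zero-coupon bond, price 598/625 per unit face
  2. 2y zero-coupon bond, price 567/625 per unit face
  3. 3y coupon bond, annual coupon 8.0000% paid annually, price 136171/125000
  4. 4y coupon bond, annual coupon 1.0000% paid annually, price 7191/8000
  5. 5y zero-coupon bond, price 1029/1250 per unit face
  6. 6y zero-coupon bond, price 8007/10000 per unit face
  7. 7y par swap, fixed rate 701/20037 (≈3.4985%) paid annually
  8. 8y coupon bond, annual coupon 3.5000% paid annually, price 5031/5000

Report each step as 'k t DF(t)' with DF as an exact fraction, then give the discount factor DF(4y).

step 1 [1y] zero: DF = P = 598/625 ≈ 0.956800
step 2 [2y] zero: DF = P = 567/625 ≈ 0.907200
step 3 [3y] bond c/1=2/25: DF=(136171/125000 − 2/25·(0.956800+0.907200))/(1+2/25) = 4353/5000 ≈ 0.870600
step 4 [4y] bond c/1=1/100: DF=(7191/8000 − 1/100·(0.956800+0.907200+0.870600))/(1+1/100) = 8629/10000 ≈ 0.862900
step 5 [5y] zero: DF = P = 1029/1250 ≈ 0.823200
step 6 [6y] zero: DF = P = 8007/10000 ≈ 0.800700
step 7 [7y] swap r/1=701/20037: DF=(1 − 701/20037·(0.956800+0.907200+0.870600+0.862900+0.823200+0.800700))/(1+701/20037) = 7897/10000 ≈ 0.789700
step 8 [8y] bond c/1=7/200: DF=(5031/5000 − 7/200·(0.956800+0.907200+0.870600+0.862900+0.823200+0.800700+0.789700))/(1+7/200) = 7689/10000 ≈ 0.768900

1 1 598/625
2 2 567/625
3 3 4353/5000
4 4 8629/10000
5 5 1029/1250
6 6 8007/10000
7 7 7897/10000
8 8 7689/10000
DF(4y) = 8629/10000 ≈ 0.862900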